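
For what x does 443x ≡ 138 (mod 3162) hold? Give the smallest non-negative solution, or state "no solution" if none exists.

36

First find gcd(443, 3162):
3162 = 7·443 + 61
443 = 7·61 + 16
61 = 3·16 + 13
16 = 1·13 + 3
13 = 4·3 + 1
3 = 3·1 + 0
gcd = 1, so a unique solution mod 3162 exists.
Back-substitute for the Bézout coefficients:
1 = 13 − 4·3
1 = −4·16 + 5·13
1 = 5·61 − 19·16
1 = −19·443 + 138·61
1 = 138·3162 − 985·443
So 443·(-985) ≡ 1 (mod 3162), giving 443⁻¹ ≡ 2177.
x ≡ 443⁻¹·138 ≡ 2177·138 ≡ 36 (mod 3162).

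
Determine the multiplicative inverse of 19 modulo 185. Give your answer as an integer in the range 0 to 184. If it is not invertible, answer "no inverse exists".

gcd(185, 19) by repeated division:
185 = 9*19 + 14
19 = 1*14 + 5
14 = 2*5 + 4
5 = 1*4 + 1
4 = 4*1 + 0
Since gcd(19, 185) = 1, back-substitute to write 1 as a combination:
1 = 5 − 4
1 = −14 + 3·5
1 = 3·19 − 4·14
1 = −4·185 + 39·19
So 19·39 ≡ 1 (mod 185).

39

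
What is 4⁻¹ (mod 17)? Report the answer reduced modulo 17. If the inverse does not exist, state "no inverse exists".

Apply the Euclidean algorithm to 17 and 4:
17 = 4·4 + 1
4 = 4·1 + 0
gcd = 1, so the inverse exists. Back-substitute:
1 = 17 − 4·4
Hence 4⁻¹ ≡ -4 ≡ 13 (mod 17).

13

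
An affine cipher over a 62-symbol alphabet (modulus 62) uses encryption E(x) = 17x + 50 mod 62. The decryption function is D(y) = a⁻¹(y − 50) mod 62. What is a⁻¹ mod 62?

Run Euclid on (62, 17):
62 = 3·17 + 11
17 = 1·11 + 6
11 = 1·6 + 5
6 = 1·5 + 1
5 = 5·1 + 0
Since gcd(17, 62) = 1, back-substitute to write 1 as a combination:
1 = 6 − 5
1 = −11 + 2·6
1 = 2·17 − 3·11
1 = −3·62 + 11·17
So 17·11 ≡ 1 (mod 62).

11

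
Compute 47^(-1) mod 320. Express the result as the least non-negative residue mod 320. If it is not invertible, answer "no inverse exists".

Extended Euclidean algorithm:
320 = 6·47 + 38
47 = 1·38 + 9
38 = 4·9 + 2
9 = 4·2 + 1
2 = 2·1 + 0
The gcd is 1. Working backward:
1 = 9 − 4·2
1 = −4·38 + 17·9
1 = 17·47 − 21·38
1 = −21·320 + 143·47
So 47·143 ≡ 1 (mod 320).

143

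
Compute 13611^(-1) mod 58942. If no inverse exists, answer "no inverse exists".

no inverse exists

Compute gcd(13611, 58942):
58942 = 4×13611 + 4498
13611 = 3×4498 + 117
4498 = 38×117 + 52
117 = 2×52 + 13
52 = 4×13 + 0
gcd(13611, 58942) = 13 ≠ 1, so 13611 has no multiplicative inverse modulo 58942.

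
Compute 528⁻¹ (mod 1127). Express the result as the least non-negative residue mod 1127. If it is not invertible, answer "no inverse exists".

873

gcd(1127, 528) by repeated division:
1127 = 2*528 + 71
528 = 7*71 + 31
71 = 2*31 + 9
31 = 3*9 + 4
9 = 2*4 + 1
4 = 4*1 + 0
gcd = 1, so the inverse exists. Back-substitute:
1 = 9 − 2·4
1 = −2·31 + 7·9
1 = 7·71 − 16·31
1 = −16·528 + 119·71
1 = 119·1127 − 254·528
Hence 528⁻¹ ≡ -254 ≡ 873 (mod 1127).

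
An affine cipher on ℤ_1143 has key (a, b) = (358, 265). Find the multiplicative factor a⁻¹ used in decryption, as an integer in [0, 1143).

265

Run Euclid on (1143, 358):
1143 = 3×358 + 69
358 = 5×69 + 13
69 = 5×13 + 4
13 = 3×4 + 1
4 = 4×1 + 0
gcd = 1, so the inverse exists. Back-substitute:
1 = 13 − 3·4
1 = −3·69 + 16·13
1 = 16·358 − 83·69
1 = −83·1143 + 265·358
So 358·265 ≡ 1 (mod 1143).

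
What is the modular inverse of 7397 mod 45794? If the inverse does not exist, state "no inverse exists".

35059

Extended Euclidean algorithm:
45794 = 6*7397 + 1412
7397 = 5*1412 + 337
1412 = 4*337 + 64
337 = 5*64 + 17
64 = 3*17 + 13
17 = 1*13 + 4
13 = 3*4 + 1
4 = 4*1 + 0
gcd = 1, so the inverse exists. Back-substitute:
1 = 13 − 3·4
1 = −3·17 + 4·13
1 = 4·64 − 15·17
1 = −15·337 + 79·64
1 = 79·1412 − 331·337
1 = −331·7397 + 1734·1412
1 = 1734·45794 − 10735·7397
Hence 7397⁻¹ ≡ -10735 ≡ 35059 (mod 45794).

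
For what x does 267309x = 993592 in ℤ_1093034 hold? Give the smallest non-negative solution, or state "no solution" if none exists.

138908

First find gcd(267309, 1093034):
1093034 = 4*267309 + 23798
267309 = 11*23798 + 5531
23798 = 4*5531 + 1674
5531 = 3*1674 + 509
1674 = 3*509 + 147
509 = 3*147 + 68
147 = 2*68 + 11
68 = 6*11 + 2
11 = 5*2 + 1
2 = 2*1 + 0
gcd = 1, so a unique solution mod 1093034 exists.
Back-substitute for the Bézout coefficients:
1 = 11 − 5·2
1 = −5·68 + 31·11
1 = 31·147 − 67·68
1 = −67·509 + 232·147
1 = 232·1674 − 763·509
1 = −763·5531 + 2521·1674
1 = 2521·23798 − 10847·5531
1 = −10847·267309 + 121838·23798
1 = 121838·1093034 − 498199·267309
So 267309·(-498199) ≡ 1 (mod 1093034), giving 267309⁻¹ ≡ 594835.
x ≡ 267309⁻¹·993592 ≡ 594835·993592 ≡ 138908 (mod 1093034).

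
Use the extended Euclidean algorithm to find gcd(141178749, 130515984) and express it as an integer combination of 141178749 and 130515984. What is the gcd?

Apply Euclid's algorithm to 141178749 and 130515984:
141178749 = 1·130515984 + 10662765
130515984 = 12·10662765 + 2562804
10662765 = 4·2562804 + 411549
2562804 = 6·411549 + 93510
411549 = 4·93510 + 37509
93510 = 2·37509 + 18492
37509 = 2·18492 + 525
18492 = 35·525 + 117
525 = 4·117 + 57
117 = 2·57 + 3
57 = 19·3 + 0
gcd(141178749, 130515984) = 3.
Back-substituting:
3 = 117 − 2·57
3 = −2·525 + 9·117
3 = 9·18492 − 317·525
3 = −317·37509 + 643·18492
3 = 643·93510 − 1603·37509
3 = −1603·411549 + 7055·93510
3 = 7055·2562804 − 43933·411549
3 = −43933·10662765 + 182787·2562804
3 = 182787·130515984 − 2237377·10662765
3 = −2237377·141178749 + 2420164·130515984
So 3 = (-2237377)·141178749 + (2420164)·130515984.

3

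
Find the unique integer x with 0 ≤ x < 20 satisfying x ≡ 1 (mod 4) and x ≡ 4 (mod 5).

9

Write x = 1 + 4·k. Then 4·k ≡ 4 − 1 ≡ 3 (mod 5).
Need 4⁻¹ mod 5. Extended Euclid on (5, 4):
5 = 1*4 + 1
4 = 4*1 + 0
Back-substitute:
1 = 5 − 4
4⁻¹ ≡ 4 (mod 5), so k ≡ 4·3 ≡ 2 (mod 5).
x = 1 + 4·2 = 9.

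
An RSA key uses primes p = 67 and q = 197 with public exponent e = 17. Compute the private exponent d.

φ(n) = (p−1)(q−1) = 66·196 = 12936.
Need d with 17·d ≡ 1 (mod 12936). Apply the extended Euclidean algorithm:
12936 = 760*17 + 16
17 = 1*16 + 1
16 = 16*1 + 0
Back-substitute:
1 = 17 − 16
1 = −12936 + 761·17
So 17·761 ≡ 1 (mod 12936), hence d = 761.

761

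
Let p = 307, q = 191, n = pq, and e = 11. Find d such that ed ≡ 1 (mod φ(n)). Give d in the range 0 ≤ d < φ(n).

10571

φ(n) = (p−1)(q−1) = 306·190 = 58140.
Need d with 11·d ≡ 1 (mod 58140). Apply the extended Euclidean algorithm:
58140 = 5285×11 + 5
11 = 2×5 + 1
5 = 5×1 + 0
Back-substitute:
1 = 11 − 2·5
1 = −2·58140 + 10571·11
So 11·10571 ≡ 1 (mod 58140), hence d = 10571.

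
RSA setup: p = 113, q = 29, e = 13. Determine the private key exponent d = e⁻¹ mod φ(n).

φ(n) = (p−1)(q−1) = 112·28 = 3136.
Need d with 13·d ≡ 1 (mod 3136). Apply the extended Euclidean algorithm:
3136 = 241×13 + 3
13 = 4×3 + 1
3 = 3×1 + 0
Back-substitute:
1 = 13 − 4·3
1 = −4·3136 + 965·13
So 13·965 ≡ 1 (mod 3136), hence d = 965.

965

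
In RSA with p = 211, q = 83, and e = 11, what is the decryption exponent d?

3131

φ(n) = (p−1)(q−1) = 210·82 = 17220.
Need d with 11·d ≡ 1 (mod 17220). Apply the extended Euclidean algorithm:
17220 = 1565*11 + 5
11 = 2*5 + 1
5 = 5*1 + 0
Back-substitute:
1 = 11 − 2·5
1 = −2·17220 + 3131·11
So 11·3131 ≡ 1 (mod 17220), hence d = 3131.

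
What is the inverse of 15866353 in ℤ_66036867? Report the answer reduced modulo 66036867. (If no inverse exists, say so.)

Apply the Euclidean algorithm to 66036867 and 15866353:
66036867 = 4·15866353 + 2571455
15866353 = 6·2571455 + 437623
2571455 = 5·437623 + 383340
437623 = 1·383340 + 54283
383340 = 7·54283 + 3359
54283 = 16·3359 + 539
3359 = 6·539 + 125
539 = 4·125 + 39
125 = 3·39 + 8
39 = 4·8 + 7
8 = 1·7 + 1
7 = 7·1 + 0
gcd = 1, so the inverse exists. Back-substitute:
1 = 8 − 7
1 = −39 + 5·8
1 = 5·125 − 16·39
1 = −16·539 + 69·125
1 = 69·3359 − 430·539
1 = −430·54283 + 6949·3359
1 = 6949·383340 − 49073·54283
1 = −49073·437623 + 56022·383340
1 = 56022·2571455 − 329183·437623
1 = −329183·15866353 + 2031120·2571455
1 = 2031120·66036867 − 8453663·15866353
Hence 15866353⁻¹ ≡ -8453663 ≡ 57583204 (mod 66036867).

57583204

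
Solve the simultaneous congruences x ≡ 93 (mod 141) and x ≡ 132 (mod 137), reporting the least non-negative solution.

6297

Write x = 93 + 141·k. Then 141·k ≡ 132 − 93 ≡ 39 (mod 137).
Need 141⁻¹ mod 137. Extended Euclid on (137, 4):
137 = 34*4 + 1
4 = 4*1 + 0
Back-substitute:
1 = 137 − 34·4
141⁻¹ ≡ 103 (mod 137), so k ≡ 103·39 ≡ 44 (mod 137).
x = 93 + 141·44 = 6297.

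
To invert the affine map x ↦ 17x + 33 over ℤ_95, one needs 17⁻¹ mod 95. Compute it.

Extended Euclidean algorithm:
95 = 5·17 + 10
17 = 1·10 + 7
10 = 1·7 + 3
7 = 2·3 + 1
3 = 3·1 + 0
The gcd is 1. Working backward:
1 = 7 − 2·3
1 = −2·10 + 3·7
1 = 3·17 − 5·10
1 = −5·95 + 28·17
So 17·28 ≡ 1 (mod 95).

28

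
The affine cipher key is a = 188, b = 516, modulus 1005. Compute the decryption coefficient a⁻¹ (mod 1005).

572

Extended Euclidean algorithm:
1005 = 5×188 + 65
188 = 2×65 + 58
65 = 1×58 + 7
58 = 8×7 + 2
7 = 3×2 + 1
2 = 2×1 + 0
Since gcd(188, 1005) = 1, back-substitute to write 1 as a combination:
1 = 7 − 3·2
1 = −3·58 + 25·7
1 = 25·65 − 28·58
1 = −28·188 + 81·65
1 = 81·1005 − 433·188
So 188·(-433) ≡ 1 (mod 1005), and -433 ≡ 572 (mod 1005).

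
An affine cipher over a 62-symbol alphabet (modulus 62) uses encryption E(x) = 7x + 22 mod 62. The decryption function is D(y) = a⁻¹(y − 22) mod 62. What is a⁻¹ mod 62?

9

Run Euclid on (62, 7):
62 = 8×7 + 6
7 = 1×6 + 1
6 = 6×1 + 0
gcd = 1, so the inverse exists. Back-substitute:
1 = 7 − 6
1 = −62 + 9·7
So 7·9 ≡ 1 (mod 62).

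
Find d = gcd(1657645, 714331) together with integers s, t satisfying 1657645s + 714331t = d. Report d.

1

Apply Euclid's algorithm to 1657645 and 714331:
1657645 = 2*714331 + 228983
714331 = 3*228983 + 27382
228983 = 8*27382 + 9927
27382 = 2*9927 + 7528
9927 = 1*7528 + 2399
7528 = 3*2399 + 331
2399 = 7*331 + 82
331 = 4*82 + 3
82 = 27*3 + 1
3 = 3*1 + 0
gcd(1657645, 714331) = 1.
Back-substituting:
1 = 82 − 27·3
1 = −27·331 + 109·82
1 = 109·2399 − 790·331
1 = −790·7528 + 2479·2399
1 = 2479·9927 − 3269·7528
1 = −3269·27382 + 9017·9927
1 = 9017·228983 − 75405·27382
1 = −75405·714331 + 235232·228983
1 = 235232·1657645 − 545869·714331
So 1 = (235232)·1657645 + (-545869)·714331.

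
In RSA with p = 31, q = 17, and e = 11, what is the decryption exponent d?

φ(n) = (p−1)(q−1) = 30·16 = 480.
Need d with 11·d ≡ 1 (mod 480). Apply the extended Euclidean algorithm:
480 = 43*11 + 7
11 = 1*7 + 4
7 = 1*4 + 3
4 = 1*3 + 1
3 = 3*1 + 0
Back-substitute:
1 = 4 − 3
1 = −7 + 2·4
1 = 2·11 − 3·7
1 = −3·480 + 131·11
So 11·131 ≡ 1 (mod 480), hence d = 131.

131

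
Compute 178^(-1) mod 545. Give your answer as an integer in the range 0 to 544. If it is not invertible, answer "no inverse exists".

297

gcd(545, 178) by repeated division:
545 = 3×178 + 11
178 = 16×11 + 2
11 = 5×2 + 1
2 = 2×1 + 0
gcd = 1, so the inverse exists. Back-substitute:
1 = 11 − 5·2
1 = −5·178 + 81·11
1 = 81·545 − 248·178
Thus 178·(-248) ≡ 1 (mod 545); reducing, -248 mod 545 = 297.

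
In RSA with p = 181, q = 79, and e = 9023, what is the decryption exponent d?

φ(n) = (p−1)(q−1) = 180·78 = 14040.
Need d with 9023·d ≡ 1 (mod 14040). Apply the extended Euclidean algorithm:
14040 = 1×9023 + 5017
9023 = 1×5017 + 4006
5017 = 1×4006 + 1011
4006 = 3×1011 + 973
1011 = 1×973 + 38
973 = 25×38 + 23
38 = 1×23 + 15
23 = 1×15 + 8
15 = 1×8 + 7
8 = 1×7 + 1
7 = 7×1 + 0
Back-substitute:
1 = 8 − 7
1 = −15 + 2·8
1 = 2·23 − 3·15
1 = −3·38 + 5·23
1 = 5·973 − 128·38
1 = −128·1011 + 133·973
1 = 133·4006 − 527·1011
1 = −527·5017 + 660·4006
1 = 660·9023 − 1187·5017
1 = −1187·14040 + 1847·9023
So 9023·1847 ≡ 1 (mod 14040), hence d = 1847.

1847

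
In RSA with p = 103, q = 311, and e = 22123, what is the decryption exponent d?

φ(n) = (p−1)(q−1) = 102·310 = 31620.
Need d with 22123·d ≡ 1 (mod 31620). Apply the extended Euclidean algorithm:
31620 = 1*22123 + 9497
22123 = 2*9497 + 3129
9497 = 3*3129 + 110
3129 = 28*110 + 49
110 = 2*49 + 12
49 = 4*12 + 1
12 = 12*1 + 0
Back-substitute:
1 = 49 − 4·12
1 = −4·110 + 9·49
1 = 9·3129 − 256·110
1 = −256·9497 + 777·3129
1 = 777·22123 − 1810·9497
1 = −1810·31620 + 2587·22123
So 22123·2587 ≡ 1 (mod 31620), hence d = 2587.

2587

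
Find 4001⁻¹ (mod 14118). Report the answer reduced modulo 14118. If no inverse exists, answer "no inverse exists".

7583

Run Euclid on (14118, 4001):
14118 = 3×4001 + 2115
4001 = 1×2115 + 1886
2115 = 1×1886 + 229
1886 = 8×229 + 54
229 = 4×54 + 13
54 = 4×13 + 2
13 = 6×2 + 1
2 = 2×1 + 0
Since gcd(4001, 14118) = 1, back-substitute to write 1 as a combination:
1 = 13 − 6·2
1 = −6·54 + 25·13
1 = 25·229 − 106·54
1 = −106·1886 + 873·229
1 = 873·2115 − 979·1886
1 = −979·4001 + 1852·2115
1 = 1852·14118 − 6535·4001
Hence 4001⁻¹ ≡ -6535 ≡ 7583 (mod 14118).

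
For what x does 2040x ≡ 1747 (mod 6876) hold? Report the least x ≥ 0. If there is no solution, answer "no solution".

gcd(2040, 6876):
6876 = 3*2040 + 756
2040 = 2*756 + 528
756 = 1*528 + 228
528 = 2*228 + 72
228 = 3*72 + 12
72 = 6*12 + 0
gcd = 12, but 12 ∤ 1747, so the congruence has no solution.

no solution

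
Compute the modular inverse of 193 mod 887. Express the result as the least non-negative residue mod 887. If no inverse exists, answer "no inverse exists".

Apply the Euclidean algorithm to 887 and 193:
887 = 4*193 + 115
193 = 1*115 + 78
115 = 1*78 + 37
78 = 2*37 + 4
37 = 9*4 + 1
4 = 4*1 + 0
gcd = 1, so the inverse exists. Back-substitute:
1 = 37 − 9·4
1 = −9·78 + 19·37
1 = 19·115 − 28·78
1 = −28·193 + 47·115
1 = 47·887 − 216·193
Hence 193⁻¹ ≡ -216 ≡ 671 (mod 887).

671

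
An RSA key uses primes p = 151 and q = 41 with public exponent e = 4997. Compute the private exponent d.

2333

φ(n) = (p−1)(q−1) = 150·40 = 6000.
Need d with 4997·d ≡ 1 (mod 6000). Apply the extended Euclidean algorithm:
6000 = 1×4997 + 1003
4997 = 4×1003 + 985
1003 = 1×985 + 18
985 = 54×18 + 13
18 = 1×13 + 5
13 = 2×5 + 3
5 = 1×3 + 2
3 = 1×2 + 1
2 = 2×1 + 0
Back-substitute:
1 = 3 − 2
1 = −5 + 2·3
1 = 2·13 − 5·5
1 = −5·18 + 7·13
1 = 7·985 − 383·18
1 = −383·1003 + 390·985
1 = 390·4997 − 1943·1003
1 = −1943·6000 + 2333·4997
So 4997·2333 ≡ 1 (mod 6000), hence d = 2333.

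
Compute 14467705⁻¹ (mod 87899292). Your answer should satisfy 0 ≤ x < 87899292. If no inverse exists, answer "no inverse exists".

Run Euclid on (87899292, 14467705):
87899292 = 6·14467705 + 1093062
14467705 = 13·1093062 + 257899
1093062 = 4·257899 + 61466
257899 = 4·61466 + 12035
61466 = 5·12035 + 1291
12035 = 9·1291 + 416
1291 = 3·416 + 43
416 = 9·43 + 29
43 = 1·29 + 14
29 = 2·14 + 1
14 = 14·1 + 0
The gcd is 1. Working backward:
1 = 29 − 2·14
1 = −2·43 + 3·29
1 = 3·416 − 29·43
1 = −29·1291 + 90·416
1 = 90·12035 − 839·1291
1 = −839·61466 + 4285·12035
1 = 4285·257899 − 17979·61466
1 = −17979·1093062 + 76201·257899
1 = 76201·14467705 − 1008592·1093062
1 = −1008592·87899292 + 6127753·14467705
So 14467705·6127753 ≡ 1 (mod 87899292).

6127753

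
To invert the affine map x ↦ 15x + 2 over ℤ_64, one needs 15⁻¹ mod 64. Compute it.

Run Euclid on (64, 15):
64 = 4×15 + 4
15 = 3×4 + 3
4 = 1×3 + 1
3 = 3×1 + 0
Since gcd(15, 64) = 1, back-substitute to write 1 as a combination:
1 = 4 − 3
1 = −15 + 4·4
1 = 4·64 − 17·15
Thus 15·(-17) ≡ 1 (mod 64); reducing, -17 mod 64 = 47.

47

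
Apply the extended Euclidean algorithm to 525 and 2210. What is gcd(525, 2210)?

Apply Euclid's algorithm to 2210 and 525:
2210 = 4×525 + 110
525 = 4×110 + 85
110 = 1×85 + 25
85 = 3×25 + 10
25 = 2×10 + 5
10 = 2×5 + 0
gcd(525, 2210) = 5.
Working backward:
5 = 25 − 2·10
5 = −2·85 + 7·25
5 = 7·110 − 9·85
5 = −9·525 + 43·110
5 = 43·2210 − 181·525
So 5 = (43)·2210 + (-181)·525.

5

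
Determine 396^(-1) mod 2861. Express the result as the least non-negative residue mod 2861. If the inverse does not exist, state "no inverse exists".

Apply the Euclidean algorithm to 2861 and 396:
2861 = 7×396 + 89
396 = 4×89 + 40
89 = 2×40 + 9
40 = 4×9 + 4
9 = 2×4 + 1
4 = 4×1 + 0
The gcd is 1. Working backward:
1 = 9 − 2·4
1 = −2·40 + 9·9
1 = 9·89 − 20·40
1 = −20·396 + 89·89
1 = 89·2861 − 643·396
Hence 396⁻¹ ≡ -643 ≡ 2218 (mod 2861).

2218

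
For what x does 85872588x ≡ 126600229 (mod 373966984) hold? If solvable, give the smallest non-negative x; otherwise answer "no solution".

no solution

gcd(85872588, 373966984):
373966984 = 4·85872588 + 30476632
85872588 = 2·30476632 + 24919324
30476632 = 1·24919324 + 5557308
24919324 = 4·5557308 + 2690092
5557308 = 2·2690092 + 177124
2690092 = 15·177124 + 33232
177124 = 5·33232 + 10964
33232 = 3·10964 + 340
10964 = 32·340 + 84
340 = 4·84 + 4
84 = 21·4 + 0
gcd = 4, but 4 ∤ 126600229, so the congruence has no solution.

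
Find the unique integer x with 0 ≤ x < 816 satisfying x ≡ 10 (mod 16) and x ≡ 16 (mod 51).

730

Write x = 10 + 16·k. Then 16·k ≡ 16 − 10 ≡ 6 (mod 51).
Need 16⁻¹ mod 51. Extended Euclid on (51, 16):
51 = 3*16 + 3
16 = 5*3 + 1
3 = 3*1 + 0
Back-substitute:
1 = 16 − 5·3
1 = −5·51 + 16·16
16⁻¹ ≡ 16 (mod 51), so k ≡ 16·6 ≡ 45 (mod 51).
x = 10 + 16·45 = 730.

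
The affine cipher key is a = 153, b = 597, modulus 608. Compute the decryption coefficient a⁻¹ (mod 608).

457

Extended Euclidean algorithm:
608 = 3*153 + 149
153 = 1*149 + 4
149 = 37*4 + 1
4 = 4*1 + 0
gcd = 1, so the inverse exists. Back-substitute:
1 = 149 − 37·4
1 = −37·153 + 38·149
1 = 38·608 − 151·153
Thus 153·(-151) ≡ 1 (mod 608); reducing, -151 mod 608 = 457.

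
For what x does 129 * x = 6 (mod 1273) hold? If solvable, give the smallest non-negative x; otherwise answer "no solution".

977

First find gcd(129, 1273):
1273 = 9×129 + 112
129 = 1×112 + 17
112 = 6×17 + 10
17 = 1×10 + 7
10 = 1×7 + 3
7 = 2×3 + 1
3 = 3×1 + 0
gcd = 1, so a unique solution mod 1273 exists.
Back-substitute for the Bézout coefficients:
1 = 7 − 2·3
1 = −2·10 + 3·7
1 = 3·17 − 5·10
1 = −5·112 + 33·17
1 = 33·129 − 38·112
1 = −38·1273 + 375·129
So 129·(375) ≡ 1 (mod 1273), giving 129⁻¹ ≡ 375.
x ≡ 129⁻¹·6 ≡ 375·6 ≡ 977 (mod 1273).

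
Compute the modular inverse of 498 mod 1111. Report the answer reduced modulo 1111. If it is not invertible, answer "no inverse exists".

1082

Apply the Euclidean algorithm to 1111 and 498:
1111 = 2*498 + 115
498 = 4*115 + 38
115 = 3*38 + 1
38 = 38*1 + 0
Since gcd(498, 1111) = 1, back-substitute to write 1 as a combination:
1 = 115 − 3·38
1 = −3·498 + 13·115
1 = 13·1111 − 29·498
Hence 498⁻¹ ≡ -29 ≡ 1082 (mod 1111).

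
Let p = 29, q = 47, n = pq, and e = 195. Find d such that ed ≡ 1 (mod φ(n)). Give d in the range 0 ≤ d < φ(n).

φ(n) = (p−1)(q−1) = 28·46 = 1288.
Need d with 195·d ≡ 1 (mod 1288). Apply the extended Euclidean algorithm:
1288 = 6·195 + 118
195 = 1·118 + 77
118 = 1·77 + 41
77 = 1·41 + 36
41 = 1·36 + 5
36 = 7·5 + 1
5 = 5·1 + 0
Back-substitute:
1 = 36 − 7·5
1 = −7·41 + 8·36
1 = 8·77 − 15·41
1 = −15·118 + 23·77
1 = 23·195 − 38·118
1 = −38·1288 + 251·195
So 195·251 ≡ 1 (mod 1288), hence d = 251.

251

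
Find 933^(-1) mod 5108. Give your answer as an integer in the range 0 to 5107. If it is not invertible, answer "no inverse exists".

gcd(5108, 933) by repeated division:
5108 = 5*933 + 443
933 = 2*443 + 47
443 = 9*47 + 20
47 = 2*20 + 7
20 = 2*7 + 6
7 = 1*6 + 1
6 = 6*1 + 0
gcd = 1, so the inverse exists. Back-substitute:
1 = 7 − 6
1 = −20 + 3·7
1 = 3·47 − 7·20
1 = −7·443 + 66·47
1 = 66·933 − 139·443
1 = −139·5108 + 761·933
So 933·761 ≡ 1 (mod 5108).

761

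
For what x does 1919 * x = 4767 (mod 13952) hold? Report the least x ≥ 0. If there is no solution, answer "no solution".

97

First find gcd(1919, 13952):
13952 = 7*1919 + 519
1919 = 3*519 + 362
519 = 1*362 + 157
362 = 2*157 + 48
157 = 3*48 + 13
48 = 3*13 + 9
13 = 1*9 + 4
9 = 2*4 + 1
4 = 4*1 + 0
gcd = 1, so a unique solution mod 13952 exists.
Back-substitute for the Bézout coefficients:
1 = 9 − 2·4
1 = −2·13 + 3·9
1 = 3·48 − 11·13
1 = −11·157 + 36·48
1 = 36·362 − 83·157
1 = −83·519 + 119·362
1 = 119·1919 − 440·519
1 = −440·13952 + 3199·1919
So 1919·(3199) ≡ 1 (mod 13952), giving 1919⁻¹ ≡ 3199.
x ≡ 1919⁻¹·4767 ≡ 3199·4767 ≡ 97 (mod 13952).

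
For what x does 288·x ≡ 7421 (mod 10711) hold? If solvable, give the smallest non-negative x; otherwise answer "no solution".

First find gcd(288, 10711):
10711 = 37·288 + 55
288 = 5·55 + 13
55 = 4·13 + 3
13 = 4·3 + 1
3 = 3·1 + 0
gcd = 1, so a unique solution mod 10711 exists.
Back-substitute for the Bézout coefficients:
1 = 13 − 4·3
1 = −4·55 + 17·13
1 = 17·288 − 89·55
1 = −89·10711 + 3310·288
So 288·(3310) ≡ 1 (mod 10711), giving 288⁻¹ ≡ 3310.
x ≡ 288⁻¹·7421 ≡ 3310·7421 ≡ 3187 (mod 10711).

3187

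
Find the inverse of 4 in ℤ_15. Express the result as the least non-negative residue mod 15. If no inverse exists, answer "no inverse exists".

Apply the Euclidean algorithm to 15 and 4:
15 = 3×4 + 3
4 = 1×3 + 1
3 = 3×1 + 0
Since gcd(4, 15) = 1, back-substitute to write 1 as a combination:
1 = 4 − 3
1 = −15 + 4·4
So 4·4 ≡ 1 (mod 15).

4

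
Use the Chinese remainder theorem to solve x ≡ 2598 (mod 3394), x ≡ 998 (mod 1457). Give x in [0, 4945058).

3287990

Write x = 2598 + 3394·k. Then 3394·k ≡ 998 − 2598 ≡ 1314 (mod 1457).
Need 3394⁻¹ mod 1457. Extended Euclid on (1457, 480):
1457 = 3*480 + 17
480 = 28*17 + 4
17 = 4*4 + 1
4 = 4*1 + 0
Back-substitute:
1 = 17 − 4·4
1 = −4·480 + 113·17
1 = 113·1457 − 343·480
3394⁻¹ ≡ 1114 (mod 1457), so k ≡ 1114·1314 ≡ 968 (mod 1457).
x = 2598 + 3394·968 = 3287990.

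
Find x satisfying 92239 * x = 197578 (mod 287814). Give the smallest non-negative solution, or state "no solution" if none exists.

First find gcd(92239, 287814):
287814 = 3·92239 + 11097
92239 = 8·11097 + 3463
11097 = 3·3463 + 708
3463 = 4·708 + 631
708 = 1·631 + 77
631 = 8·77 + 15
77 = 5·15 + 2
15 = 7·2 + 1
2 = 2·1 + 0
gcd = 1, so a unique solution mod 287814 exists.
Back-substitute for the Bézout coefficients:
1 = 15 − 7·2
1 = −7·77 + 36·15
1 = 36·631 − 295·77
1 = −295·708 + 331·631
1 = 331·3463 − 1619·708
1 = −1619·11097 + 5188·3463
1 = 5188·92239 − 43123·11097
1 = −43123·287814 + 134557·92239
So 92239·(134557) ≡ 1 (mod 287814), giving 92239⁻¹ ≡ 134557.
x ≡ 92239⁻¹·197578 ≡ 134557·197578 ≡ 123766 (mod 287814).

123766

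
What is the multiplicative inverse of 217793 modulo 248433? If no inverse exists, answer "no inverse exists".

59165

Run Euclid on (248433, 217793):
248433 = 1×217793 + 30640
217793 = 7×30640 + 3313
30640 = 9×3313 + 823
3313 = 4×823 + 21
823 = 39×21 + 4
21 = 5×4 + 1
4 = 4×1 + 0
The gcd is 1. Working backward:
1 = 21 − 5·4
1 = −5·823 + 196·21
1 = 196·3313 − 789·823
1 = −789·30640 + 7297·3313
1 = 7297·217793 − 51868·30640
1 = −51868·248433 + 59165·217793
So 217793·59165 ≡ 1 (mod 248433).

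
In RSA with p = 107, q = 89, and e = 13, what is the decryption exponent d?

7893

φ(n) = (p−1)(q−1) = 106·88 = 9328.
Need d with 13·d ≡ 1 (mod 9328). Apply the extended Euclidean algorithm:
9328 = 717*13 + 7
13 = 1*7 + 6
7 = 1*6 + 1
6 = 6*1 + 0
Back-substitute:
1 = 7 − 6
1 = −13 + 2·7
1 = 2·9328 − 1435·13
So 13·(-1435) ≡ 1 (mod 9328), hence d ≡ -1435 ≡ 7893 (mod 9328).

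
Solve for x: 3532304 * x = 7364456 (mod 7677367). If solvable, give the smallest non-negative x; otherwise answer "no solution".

5208982

First find gcd(3532304, 7677367):
7677367 = 2·3532304 + 612759
3532304 = 5·612759 + 468509
612759 = 1·468509 + 144250
468509 = 3·144250 + 35759
144250 = 4·35759 + 1214
35759 = 29·1214 + 553
1214 = 2·553 + 108
553 = 5·108 + 13
108 = 8·13 + 4
13 = 3·4 + 1
4 = 4·1 + 0
gcd = 1, so a unique solution mod 7677367 exists.
Back-substitute for the Bézout coefficients:
1 = 13 − 3·4
1 = −3·108 + 25·13
1 = 25·553 − 128·108
1 = −128·1214 + 281·553
1 = 281·35759 − 8277·1214
1 = −8277·144250 + 33389·35759
1 = 33389·468509 − 108444·144250
1 = −108444·612759 + 141833·468509
1 = 141833·3532304 − 817609·612759
1 = −817609·7677367 + 1777051·3532304
So 3532304·(1777051) ≡ 1 (mod 7677367), giving 3532304⁻¹ ≡ 1777051.
x ≡ 3532304⁻¹·7364456 ≡ 1777051·7364456 ≡ 5208982 (mod 7677367).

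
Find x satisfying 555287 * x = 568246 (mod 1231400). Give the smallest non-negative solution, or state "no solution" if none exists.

First find gcd(555287, 1231400):
1231400 = 2·555287 + 120826
555287 = 4·120826 + 71983
120826 = 1·71983 + 48843
71983 = 1·48843 + 23140
48843 = 2·23140 + 2563
23140 = 9·2563 + 73
2563 = 35·73 + 8
73 = 9·8 + 1
8 = 8·1 + 0
gcd = 1, so a unique solution mod 1231400 exists.
Back-substitute for the Bézout coefficients:
1 = 73 − 9·8
1 = −9·2563 + 316·73
1 = 316·23140 − 2853·2563
1 = −2853·48843 + 6022·23140
1 = 6022·71983 − 8875·48843
1 = −8875·120826 + 14897·71983
1 = 14897·555287 − 68463·120826
1 = −68463·1231400 + 151823·555287
So 555287·(151823) ≡ 1 (mod 1231400), giving 555287⁻¹ ≡ 151823.
x ≡ 555287⁻¹·568246 ≡ 151823·568246 ≡ 928458 (mod 1231400).

928458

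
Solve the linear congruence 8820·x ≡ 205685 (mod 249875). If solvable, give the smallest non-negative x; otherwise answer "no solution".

19883

First find gcd(8820, 249875):
249875 = 28·8820 + 2915
8820 = 3·2915 + 75
2915 = 38·75 + 65
75 = 1·65 + 10
65 = 6·10 + 5
10 = 2·5 + 0
gcd = 5 and 5 | 205685, so solutions exist. Divide through by 5: 1764x ≡ 41137 (mod 49975).
Now find 1764⁻¹ mod 49975:
49975 = 28·1764 + 583
1764 = 3·583 + 15
583 = 38·15 + 13
15 = 1·13 + 2
13 = 6·2 + 1
2 = 2·1 + 0
Back-substitute:
1 = 13 − 6·2
1 = −6·15 + 7·13
1 = 7·583 − 272·15
1 = −272·1764 + 823·583
1 = 823·49975 − 23316·1764
So 1764·(-23316) ≡ 1 (mod 49975), i.e. 1764⁻¹ ≡ 26659.
Then x ≡ 26659·41137 ≡ 19883 (mod 49975); the smallest non-negative solution is x = 19883.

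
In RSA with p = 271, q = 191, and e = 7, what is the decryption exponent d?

φ(n) = (p−1)(q−1) = 270·190 = 51300.
Need d with 7·d ≡ 1 (mod 51300). Apply the extended Euclidean algorithm:
51300 = 7328×7 + 4
7 = 1×4 + 3
4 = 1×3 + 1
3 = 3×1 + 0
Back-substitute:
1 = 4 − 3
1 = −7 + 2·4
1 = 2·51300 − 14657·7
So 7·(-14657) ≡ 1 (mod 51300), hence d ≡ -14657 ≡ 36643 (mod 51300).

36643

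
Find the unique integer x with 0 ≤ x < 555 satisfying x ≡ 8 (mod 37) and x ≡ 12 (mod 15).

Write x = 8 + 37·k. Then 37·k ≡ 12 − 8 ≡ 4 (mod 15).
Need 37⁻¹ mod 15. Extended Euclid on (15, 7):
15 = 2*7 + 1
7 = 7*1 + 0
Back-substitute:
1 = 15 − 2·7
37⁻¹ ≡ 13 (mod 15), so k ≡ 13·4 ≡ 7 (mod 15).
x = 8 + 37·7 = 267.

267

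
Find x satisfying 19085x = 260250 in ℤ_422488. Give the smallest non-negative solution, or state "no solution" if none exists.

no solution

gcd(19085, 422488):
422488 = 22*19085 + 2618
19085 = 7*2618 + 759
2618 = 3*759 + 341
759 = 2*341 + 77
341 = 4*77 + 33
77 = 2*33 + 11
33 = 3*11 + 0
gcd = 11, but 11 ∤ 260250, so the congruence has no solution.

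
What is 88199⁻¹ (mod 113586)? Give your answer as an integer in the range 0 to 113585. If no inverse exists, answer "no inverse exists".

81269

Run Euclid on (113586, 88199):
113586 = 1*88199 + 25387
88199 = 3*25387 + 12038
25387 = 2*12038 + 1311
12038 = 9*1311 + 239
1311 = 5*239 + 116
239 = 2*116 + 7
116 = 16*7 + 4
7 = 1*4 + 3
4 = 1*3 + 1
3 = 3*1 + 0
Since gcd(88199, 113586) = 1, back-substitute to write 1 as a combination:
1 = 4 − 3
1 = −7 + 2·4
1 = 2·116 − 33·7
1 = −33·239 + 68·116
1 = 68·1311 − 373·239
1 = −373·12038 + 3425·1311
1 = 3425·25387 − 7223·12038
1 = −7223·88199 + 25094·25387
1 = 25094·113586 − 32317·88199
Thus 88199·(-32317) ≡ 1 (mod 113586); reducing, -32317 mod 113586 = 81269.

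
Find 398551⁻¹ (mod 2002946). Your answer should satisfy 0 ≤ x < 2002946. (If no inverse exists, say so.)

Apply the Euclidean algorithm to 2002946 and 398551:
2002946 = 5×398551 + 10191
398551 = 39×10191 + 1102
10191 = 9×1102 + 273
1102 = 4×273 + 10
273 = 27×10 + 3
10 = 3×3 + 1
3 = 3×1 + 0
gcd = 1, so the inverse exists. Back-substitute:
1 = 10 − 3·3
1 = −3·273 + 82·10
1 = 82·1102 − 331·273
1 = −331·10191 + 3061·1102
1 = 3061·398551 − 119710·10191
1 = −119710·2002946 + 601611·398551
So 398551·601611 ≡ 1 (mod 2002946).

601611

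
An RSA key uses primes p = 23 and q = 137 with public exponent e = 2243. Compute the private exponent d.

747

φ(n) = (p−1)(q−1) = 22·136 = 2992.
Need d with 2243·d ≡ 1 (mod 2992). Apply the extended Euclidean algorithm:
2992 = 1·2243 + 749
2243 = 2·749 + 745
749 = 1·745 + 4
745 = 186·4 + 1
4 = 4·1 + 0
Back-substitute:
1 = 745 − 186·4
1 = −186·749 + 187·745
1 = 187·2243 − 560·749
1 = −560·2992 + 747·2243
So 2243·747 ≡ 1 (mod 2992), hence d = 747.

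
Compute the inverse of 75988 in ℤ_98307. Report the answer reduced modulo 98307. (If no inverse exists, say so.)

no inverse exists

Compute gcd(75988, 98307):
98307 = 1·75988 + 22319
75988 = 3·22319 + 9031
22319 = 2·9031 + 4257
9031 = 2·4257 + 517
4257 = 8·517 + 121
517 = 4·121 + 33
121 = 3·33 + 22
33 = 1·22 + 11
22 = 2·11 + 0
gcd(75988, 98307) = 11 ≠ 1, so 75988 has no multiplicative inverse modulo 98307.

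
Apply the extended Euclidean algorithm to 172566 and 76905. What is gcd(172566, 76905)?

Repeated division:
172566 = 2·76905 + 18756
76905 = 4·18756 + 1881
18756 = 9·1881 + 1827
1881 = 1·1827 + 54
1827 = 33·54 + 45
54 = 1·45 + 9
45 = 5·9 + 0
gcd(172566, 76905) = 9.
Express as a combination:
9 = 54 − 45
9 = −1827 + 34·54
9 = 34·1881 − 35·1827
9 = −35·18756 + 349·1881
9 = 349·76905 − 1431·18756
9 = −1431·172566 + 3211·76905
So 9 = (-1431)·172566 + (3211)·76905.

9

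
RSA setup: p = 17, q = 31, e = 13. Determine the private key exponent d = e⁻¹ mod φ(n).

37

φ(n) = (p−1)(q−1) = 16·30 = 480.
Need d with 13·d ≡ 1 (mod 480). Apply the extended Euclidean algorithm:
480 = 36×13 + 12
13 = 1×12 + 1
12 = 12×1 + 0
Back-substitute:
1 = 13 − 12
1 = −480 + 37·13
So 13·37 ≡ 1 (mod 480), hence d = 37.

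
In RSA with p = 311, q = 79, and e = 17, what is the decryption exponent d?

19913

φ(n) = (p−1)(q−1) = 310·78 = 24180.
Need d with 17·d ≡ 1 (mod 24180). Apply the extended Euclidean algorithm:
24180 = 1422·17 + 6
17 = 2·6 + 5
6 = 1·5 + 1
5 = 5·1 + 0
Back-substitute:
1 = 6 − 5
1 = −17 + 3·6
1 = 3·24180 − 4267·17
So 17·(-4267) ≡ 1 (mod 24180), hence d ≡ -4267 ≡ 19913 (mod 24180).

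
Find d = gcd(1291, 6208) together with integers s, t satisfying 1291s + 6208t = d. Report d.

1

Euclidean algorithm:
6208 = 4·1291 + 1044
1291 = 1·1044 + 247
1044 = 4·247 + 56
247 = 4·56 + 23
56 = 2·23 + 10
23 = 2·10 + 3
10 = 3·3 + 1
3 = 3·1 + 0
gcd(1291, 6208) = 1.
Back-substituting:
1 = 10 − 3·3
1 = −3·23 + 7·10
1 = 7·56 − 17·23
1 = −17·247 + 75·56
1 = 75·1044 − 317·247
1 = −317·1291 + 392·1044
1 = 392·6208 − 1885·1291
So 1 = (392)·6208 + (-1885)·1291.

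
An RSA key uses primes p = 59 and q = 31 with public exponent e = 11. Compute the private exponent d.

φ(n) = (p−1)(q−1) = 58·30 = 1740.
Need d with 11·d ≡ 1 (mod 1740). Apply the extended Euclidean algorithm:
1740 = 158×11 + 2
11 = 5×2 + 1
2 = 2×1 + 0
Back-substitute:
1 = 11 − 5·2
1 = −5·1740 + 791·11
So 11·791 ≡ 1 (mod 1740), hence d = 791.

791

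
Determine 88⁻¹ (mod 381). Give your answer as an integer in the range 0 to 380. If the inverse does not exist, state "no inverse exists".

13

Run Euclid on (381, 88):
381 = 4·88 + 29
88 = 3·29 + 1
29 = 29·1 + 0
The gcd is 1. Working backward:
1 = 88 − 3·29
1 = −3·381 + 13·88
So 88·13 ≡ 1 (mod 381).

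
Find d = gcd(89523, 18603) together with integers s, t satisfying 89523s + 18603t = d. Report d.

9

Repeated division:
89523 = 4·18603 + 15111
18603 = 1·15111 + 3492
15111 = 4·3492 + 1143
3492 = 3·1143 + 63
1143 = 18·63 + 9
63 = 7·9 + 0
gcd(89523, 18603) = 9.
Back-substituting:
9 = 1143 − 18·63
9 = −18·3492 + 55·1143
9 = 55·15111 − 238·3492
9 = −238·18603 + 293·15111
9 = 293·89523 − 1410·18603
So 9 = (293)·89523 + (-1410)·18603.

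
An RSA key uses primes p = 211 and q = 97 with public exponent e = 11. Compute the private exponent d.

φ(n) = (p−1)(q−1) = 210·96 = 20160.
Need d with 11·d ≡ 1 (mod 20160). Apply the extended Euclidean algorithm:
20160 = 1832×11 + 8
11 = 1×8 + 3
8 = 2×3 + 2
3 = 1×2 + 1
2 = 2×1 + 0
Back-substitute:
1 = 3 − 2
1 = −8 + 3·3
1 = 3·11 − 4·8
1 = −4·20160 + 7331·11
So 11·7331 ≡ 1 (mod 20160), hence d = 7331.

7331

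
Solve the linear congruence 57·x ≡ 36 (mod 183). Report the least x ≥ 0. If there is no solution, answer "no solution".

First find gcd(57, 183):
183 = 3·57 + 12
57 = 4·12 + 9
12 = 1·9 + 3
9 = 3·3 + 0
gcd = 3 and 3 | 36, so solutions exist. Divide through by 3: 19x ≡ 12 (mod 61).
Now find 19⁻¹ mod 61:
61 = 3×19 + 4
19 = 4×4 + 3
4 = 1×3 + 1
3 = 3×1 + 0
Back-substitute:
1 = 4 − 3
1 = −19 + 5·4
1 = 5·61 − 16·19
So 19·(-16) ≡ 1 (mod 61), i.e. 19⁻¹ ≡ 45.
Then x ≡ 45·12 ≡ 52 (mod 61); the smallest non-negative solution is x = 52.

52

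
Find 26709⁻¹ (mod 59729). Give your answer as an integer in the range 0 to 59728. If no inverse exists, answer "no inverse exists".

19733

Apply the Euclidean algorithm to 59729 and 26709:
59729 = 2*26709 + 6311
26709 = 4*6311 + 1465
6311 = 4*1465 + 451
1465 = 3*451 + 112
451 = 4*112 + 3
112 = 37*3 + 1
3 = 3*1 + 0
The gcd is 1. Working backward:
1 = 112 − 37·3
1 = −37·451 + 149·112
1 = 149·1465 − 484·451
1 = −484·6311 + 2085·1465
1 = 2085·26709 − 8824·6311
1 = −8824·59729 + 19733·26709
So 26709·19733 ≡ 1 (mod 59729).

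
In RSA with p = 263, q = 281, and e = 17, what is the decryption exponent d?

φ(n) = (p−1)(q−1) = 262·280 = 73360.
Need d with 17·d ≡ 1 (mod 73360). Apply the extended Euclidean algorithm:
73360 = 4315·17 + 5
17 = 3·5 + 2
5 = 2·2 + 1
2 = 2·1 + 0
Back-substitute:
1 = 5 − 2·2
1 = −2·17 + 7·5
1 = 7·73360 − 30207·17
So 17·(-30207) ≡ 1 (mod 73360), hence d ≡ -30207 ≡ 43153 (mod 73360).

43153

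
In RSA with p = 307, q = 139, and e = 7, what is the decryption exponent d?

φ(n) = (p−1)(q−1) = 306·138 = 42228.
Need d with 7·d ≡ 1 (mod 42228). Apply the extended Euclidean algorithm:
42228 = 6032×7 + 4
7 = 1×4 + 3
4 = 1×3 + 1
3 = 3×1 + 0
Back-substitute:
1 = 4 − 3
1 = −7 + 2·4
1 = 2·42228 − 12065·7
So 7·(-12065) ≡ 1 (mod 42228), hence d ≡ -12065 ≡ 30163 (mod 42228).

30163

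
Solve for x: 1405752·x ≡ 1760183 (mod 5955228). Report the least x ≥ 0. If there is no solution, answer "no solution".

gcd(1405752, 5955228):
5955228 = 4×1405752 + 332220
1405752 = 4×332220 + 76872
332220 = 4×76872 + 24732
76872 = 3×24732 + 2676
24732 = 9×2676 + 648
2676 = 4×648 + 84
648 = 7×84 + 60
84 = 1×60 + 24
60 = 2×24 + 12
24 = 2×12 + 0
gcd = 12, but 12 ∤ 1760183, so the congruence has no solution.

no solution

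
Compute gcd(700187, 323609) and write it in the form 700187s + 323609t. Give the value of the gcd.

1

Euclidean algorithm:
700187 = 2×323609 + 52969
323609 = 6×52969 + 5795
52969 = 9×5795 + 814
5795 = 7×814 + 97
814 = 8×97 + 38
97 = 2×38 + 21
38 = 1×21 + 17
21 = 1×17 + 4
17 = 4×4 + 1
4 = 4×1 + 0
gcd(700187, 323609) = 1.
Back-substituting:
1 = 17 − 4·4
1 = −4·21 + 5·17
1 = 5·38 − 9·21
1 = −9·97 + 23·38
1 = 23·814 − 193·97
1 = −193·5795 + 1374·814
1 = 1374·52969 − 12559·5795
1 = −12559·323609 + 76728·52969
1 = 76728·700187 − 166015·323609
So 1 = (76728)·700187 + (-166015)·323609.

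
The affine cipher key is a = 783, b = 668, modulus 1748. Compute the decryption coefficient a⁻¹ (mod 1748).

gcd(1748, 783) by repeated division:
1748 = 2×783 + 182
783 = 4×182 + 55
182 = 3×55 + 17
55 = 3×17 + 4
17 = 4×4 + 1
4 = 4×1 + 0
The gcd is 1. Working backward:
1 = 17 − 4·4
1 = −4·55 + 13·17
1 = 13·182 − 43·55
1 = −43·783 + 185·182
1 = 185·1748 − 413·783
So 783·(-413) ≡ 1 (mod 1748), and -413 ≡ 1335 (mod 1748).

1335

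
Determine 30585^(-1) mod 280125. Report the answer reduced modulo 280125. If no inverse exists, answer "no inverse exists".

Euclidean algorithm on 280125, 30585:
280125 = 9·30585 + 4860
30585 = 6·4860 + 1425
4860 = 3·1425 + 585
1425 = 2·585 + 255
585 = 2·255 + 75
255 = 3·75 + 30
75 = 2·30 + 15
30 = 2·15 + 0
Since gcd = 15 > 1, 30585 is not a unit mod 280125.

no inverse exists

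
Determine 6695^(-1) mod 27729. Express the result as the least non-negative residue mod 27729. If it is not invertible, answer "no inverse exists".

Euclidean algorithm on 27729, 6695:
27729 = 4×6695 + 949
6695 = 7×949 + 52
949 = 18×52 + 13
52 = 4×13 + 0
Since gcd = 13 > 1, 6695 is not a unit mod 27729.

no inverse exists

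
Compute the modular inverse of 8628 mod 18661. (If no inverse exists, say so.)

11781

gcd(18661, 8628) by repeated division:
18661 = 2×8628 + 1405
8628 = 6×1405 + 198
1405 = 7×198 + 19
198 = 10×19 + 8
19 = 2×8 + 3
8 = 2×3 + 2
3 = 1×2 + 1
2 = 2×1 + 0
The gcd is 1. Working backward:
1 = 3 − 2
1 = −8 + 3·3
1 = 3·19 − 7·8
1 = −7·198 + 73·19
1 = 73·1405 − 518·198
1 = −518·8628 + 3181·1405
1 = 3181·18661 − 6880·8628
Hence 8628⁻¹ ≡ -6880 ≡ 11781 (mod 18661).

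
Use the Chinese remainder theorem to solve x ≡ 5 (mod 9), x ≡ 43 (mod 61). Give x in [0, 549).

Write x = 5 + 9·k. Then 9·k ≡ 43 − 5 ≡ 38 (mod 61).
Need 9⁻¹ mod 61. Extended Euclid on (61, 9):
61 = 6·9 + 7
9 = 1·7 + 2
7 = 3·2 + 1
2 = 2·1 + 0
Back-substitute:
1 = 7 − 3·2
1 = −3·9 + 4·7
1 = 4·61 − 27·9
9⁻¹ ≡ 34 (mod 61), so k ≡ 34·38 ≡ 11 (mod 61).
x = 5 + 9·11 = 104.

104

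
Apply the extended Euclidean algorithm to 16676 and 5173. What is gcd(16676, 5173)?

Euclidean algorithm:
16676 = 3·5173 + 1157
5173 = 4·1157 + 545
1157 = 2·545 + 67
545 = 8·67 + 9
67 = 7·9 + 4
9 = 2·4 + 1
4 = 4·1 + 0
gcd(16676, 5173) = 1.
Back-substituting:
1 = 9 − 2·4
1 = −2·67 + 15·9
1 = 15·545 − 122·67
1 = −122·1157 + 259·545
1 = 259·5173 − 1158·1157
1 = −1158·16676 + 3733·5173
So 1 = (-1158)·16676 + (3733)·5173.

1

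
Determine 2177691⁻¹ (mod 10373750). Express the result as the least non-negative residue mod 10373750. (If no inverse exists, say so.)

Extended Euclidean algorithm:
10373750 = 4*2177691 + 1662986
2177691 = 1*1662986 + 514705
1662986 = 3*514705 + 118871
514705 = 4*118871 + 39221
118871 = 3*39221 + 1208
39221 = 32*1208 + 565
1208 = 2*565 + 78
565 = 7*78 + 19
78 = 4*19 + 2
19 = 9*2 + 1
2 = 2*1 + 0
Since gcd(2177691, 10373750) = 1, back-substitute to write 1 as a combination:
1 = 19 − 9·2
1 = −9·78 + 37·19
1 = 37·565 − 268·78
1 = −268·1208 + 573·565
1 = 573·39221 − 18604·1208
1 = −18604·118871 + 56385·39221
1 = 56385·514705 − 244144·118871
1 = −244144·1662986 + 788817·514705
1 = 788817·2177691 − 1032961·1662986
1 = −1032961·10373750 + 4920661·2177691
So 2177691·4920661 ≡ 1 (mod 10373750).

4920661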